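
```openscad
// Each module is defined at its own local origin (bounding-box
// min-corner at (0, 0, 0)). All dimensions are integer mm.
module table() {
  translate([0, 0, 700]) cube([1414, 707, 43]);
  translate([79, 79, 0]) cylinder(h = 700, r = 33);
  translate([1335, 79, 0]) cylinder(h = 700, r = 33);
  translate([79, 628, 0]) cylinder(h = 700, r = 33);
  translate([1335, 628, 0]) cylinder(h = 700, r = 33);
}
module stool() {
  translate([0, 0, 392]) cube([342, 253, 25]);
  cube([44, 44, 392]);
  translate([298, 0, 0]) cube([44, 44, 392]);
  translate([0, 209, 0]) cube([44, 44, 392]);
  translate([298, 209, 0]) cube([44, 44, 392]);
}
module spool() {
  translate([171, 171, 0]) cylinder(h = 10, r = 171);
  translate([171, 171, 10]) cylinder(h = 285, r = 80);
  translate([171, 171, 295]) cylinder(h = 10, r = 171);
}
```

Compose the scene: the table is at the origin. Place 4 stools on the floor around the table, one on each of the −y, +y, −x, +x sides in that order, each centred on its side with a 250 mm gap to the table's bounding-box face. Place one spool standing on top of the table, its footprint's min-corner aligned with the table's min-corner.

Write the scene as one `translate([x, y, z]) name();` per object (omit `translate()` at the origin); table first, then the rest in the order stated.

table();
translate([536, -503, 0]) stool();
translate([536, 957, 0]) stool();
translate([-592, 227, 0]) stool();
translate([1664, 227, 0]) stool();
translate([0, 0, 743]) spool();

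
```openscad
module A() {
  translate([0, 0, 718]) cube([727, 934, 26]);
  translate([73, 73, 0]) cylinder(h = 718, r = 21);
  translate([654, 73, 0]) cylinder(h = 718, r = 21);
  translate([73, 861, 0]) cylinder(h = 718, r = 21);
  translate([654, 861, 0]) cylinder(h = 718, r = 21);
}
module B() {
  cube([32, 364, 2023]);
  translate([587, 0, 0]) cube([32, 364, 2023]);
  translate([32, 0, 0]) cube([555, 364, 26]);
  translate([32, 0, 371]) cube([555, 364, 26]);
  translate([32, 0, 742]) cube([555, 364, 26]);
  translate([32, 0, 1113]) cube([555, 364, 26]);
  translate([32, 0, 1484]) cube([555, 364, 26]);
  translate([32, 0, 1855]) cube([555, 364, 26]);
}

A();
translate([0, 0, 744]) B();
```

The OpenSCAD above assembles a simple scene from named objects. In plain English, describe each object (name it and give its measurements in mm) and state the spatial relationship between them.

A is a table with a 727×934 mm rectangular top, 26 mm thick, top surface at z = 744 mm, supported by four round legs of 42 mm diameter, each leg's bounding box inset 52 mm from the nearest pair of top edges, running from the floor.

B is an open bookshelf. Two side panels, each 32 mm thick, 364 mm deep and 2023 mm tall, stand 619 mm apart (outside-to-outside). Between them sit 6 shelves, each 26 mm thick and 364 mm deep, spanning the full gap between the sides. The bottom shelf rests on the floor (its underside at z = 0) and the clear gap between one shelf's top and the next shelf's underside is 345 mm.

The bookshelf is on top of the table.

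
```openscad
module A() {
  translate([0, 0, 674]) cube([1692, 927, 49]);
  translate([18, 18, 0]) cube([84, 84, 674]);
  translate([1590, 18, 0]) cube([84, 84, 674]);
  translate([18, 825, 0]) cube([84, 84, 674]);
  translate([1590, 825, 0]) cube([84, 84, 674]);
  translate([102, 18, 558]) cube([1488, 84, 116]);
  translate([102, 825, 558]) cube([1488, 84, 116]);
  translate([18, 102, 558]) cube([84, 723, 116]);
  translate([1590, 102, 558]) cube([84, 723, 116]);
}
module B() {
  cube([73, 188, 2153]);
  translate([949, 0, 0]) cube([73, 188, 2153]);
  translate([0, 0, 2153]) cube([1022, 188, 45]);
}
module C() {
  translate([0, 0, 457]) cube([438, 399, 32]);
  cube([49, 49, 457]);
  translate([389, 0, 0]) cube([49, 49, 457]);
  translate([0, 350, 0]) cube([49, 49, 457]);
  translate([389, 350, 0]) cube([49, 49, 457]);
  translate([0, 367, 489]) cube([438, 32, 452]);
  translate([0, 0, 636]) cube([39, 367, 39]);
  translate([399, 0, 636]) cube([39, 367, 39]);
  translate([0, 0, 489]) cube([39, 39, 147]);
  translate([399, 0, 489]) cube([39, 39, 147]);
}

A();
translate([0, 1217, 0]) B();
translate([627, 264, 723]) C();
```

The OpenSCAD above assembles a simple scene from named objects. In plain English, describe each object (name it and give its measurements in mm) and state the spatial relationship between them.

A is a rectangular dining table. The top is 1692×927×49 mm with its upper surface at z = 723 mm. It stands on four 84×84 mm square legs, each inset 18 mm from the nearest pair of top edges, running from the floor to the underside of the top. Four apron rails, 84 mm thick and 116 mm tall, run between adjacent legs with their top edges flush with the underside of the top and their outer faces flush with the legs' outer faces.

B is a door frame. The clear opening is 876 mm wide and 2153 mm high. Two 73 mm wide jambs, 188 mm deep, stand either side of the opening from the floor to the top of the opening. A 45 mm thick head sits across the top of both jambs, spanning the full outside width of the frame.

C is a chair: 438×399 mm seat, 32 mm thick, top at z = 489 mm, on four 49 mm square corner legs flush with the seat edges. A 32 mm thick backrest slab spans the full seat width, extending 452 mm above the seat top, its back face flush with the seat's +y edge. Two armrests of 39×39 mm section run along each side from the seat's front edge to the front of the backrest, top faces 186 mm above the seat top and outer faces flush with the seat's x-edges; a 39×39 mm post under the front of each armrest stands on the seat at the front corner.

The door frame is on the floor beside the table on its +y side. The chair is on top of the table, centred.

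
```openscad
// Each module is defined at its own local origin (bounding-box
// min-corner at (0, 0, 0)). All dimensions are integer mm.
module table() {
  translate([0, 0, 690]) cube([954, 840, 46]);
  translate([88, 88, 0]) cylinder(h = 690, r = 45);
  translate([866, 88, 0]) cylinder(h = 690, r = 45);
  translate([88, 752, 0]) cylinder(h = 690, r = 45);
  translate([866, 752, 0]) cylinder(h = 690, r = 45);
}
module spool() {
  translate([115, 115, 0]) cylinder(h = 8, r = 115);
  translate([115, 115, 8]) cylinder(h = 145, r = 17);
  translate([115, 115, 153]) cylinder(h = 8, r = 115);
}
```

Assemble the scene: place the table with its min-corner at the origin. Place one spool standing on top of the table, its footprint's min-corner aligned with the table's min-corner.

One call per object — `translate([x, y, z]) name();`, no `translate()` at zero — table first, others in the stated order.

table();
translate([0, 0, 736]) spool();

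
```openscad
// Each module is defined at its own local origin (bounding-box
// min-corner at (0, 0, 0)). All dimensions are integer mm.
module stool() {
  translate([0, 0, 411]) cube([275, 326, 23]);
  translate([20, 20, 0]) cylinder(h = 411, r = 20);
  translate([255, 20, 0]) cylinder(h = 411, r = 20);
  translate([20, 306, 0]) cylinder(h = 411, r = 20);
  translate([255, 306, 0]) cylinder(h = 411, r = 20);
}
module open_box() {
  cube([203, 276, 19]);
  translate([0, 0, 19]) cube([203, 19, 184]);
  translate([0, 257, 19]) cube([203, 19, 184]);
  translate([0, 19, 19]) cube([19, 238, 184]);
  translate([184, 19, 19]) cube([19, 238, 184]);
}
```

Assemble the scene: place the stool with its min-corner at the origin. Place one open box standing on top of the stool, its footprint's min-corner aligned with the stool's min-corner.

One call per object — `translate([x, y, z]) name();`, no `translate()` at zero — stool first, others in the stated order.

stool();
translate([0, 0, 434]) open_box();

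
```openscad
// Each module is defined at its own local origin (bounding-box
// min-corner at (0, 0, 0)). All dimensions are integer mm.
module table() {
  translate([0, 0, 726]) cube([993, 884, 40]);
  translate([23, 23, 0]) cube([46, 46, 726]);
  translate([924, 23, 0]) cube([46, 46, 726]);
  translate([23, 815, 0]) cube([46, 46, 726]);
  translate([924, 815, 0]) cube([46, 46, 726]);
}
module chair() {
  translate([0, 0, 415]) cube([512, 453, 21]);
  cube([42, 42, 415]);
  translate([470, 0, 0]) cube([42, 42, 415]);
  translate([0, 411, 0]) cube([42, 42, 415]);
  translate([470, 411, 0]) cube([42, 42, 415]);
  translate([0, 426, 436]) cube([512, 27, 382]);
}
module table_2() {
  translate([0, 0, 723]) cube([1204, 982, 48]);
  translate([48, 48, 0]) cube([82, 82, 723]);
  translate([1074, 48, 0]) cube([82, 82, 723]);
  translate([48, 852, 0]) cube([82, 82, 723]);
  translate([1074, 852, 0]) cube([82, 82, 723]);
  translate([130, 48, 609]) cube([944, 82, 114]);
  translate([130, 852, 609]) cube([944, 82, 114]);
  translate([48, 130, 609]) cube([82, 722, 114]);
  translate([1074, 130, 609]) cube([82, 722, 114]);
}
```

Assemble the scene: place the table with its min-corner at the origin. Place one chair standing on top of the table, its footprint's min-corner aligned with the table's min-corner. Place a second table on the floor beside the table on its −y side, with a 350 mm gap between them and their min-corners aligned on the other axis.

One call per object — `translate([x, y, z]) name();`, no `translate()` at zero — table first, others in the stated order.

table();
translate([0, 0, 766]) chair();
translate([0, -1332, 0]) table_2();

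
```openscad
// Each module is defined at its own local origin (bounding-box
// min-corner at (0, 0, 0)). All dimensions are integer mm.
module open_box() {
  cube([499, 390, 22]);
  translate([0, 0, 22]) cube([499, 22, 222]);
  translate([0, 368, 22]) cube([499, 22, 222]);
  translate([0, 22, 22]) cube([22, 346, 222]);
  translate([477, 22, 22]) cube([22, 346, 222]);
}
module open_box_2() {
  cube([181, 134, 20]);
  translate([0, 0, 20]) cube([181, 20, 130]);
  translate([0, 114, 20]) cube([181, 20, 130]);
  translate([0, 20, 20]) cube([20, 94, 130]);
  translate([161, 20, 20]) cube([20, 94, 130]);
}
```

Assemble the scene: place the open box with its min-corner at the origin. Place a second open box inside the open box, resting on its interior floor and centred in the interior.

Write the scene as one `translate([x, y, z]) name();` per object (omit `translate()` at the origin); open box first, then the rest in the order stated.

open_box();
translate([159, 128, 22]) open_box_2();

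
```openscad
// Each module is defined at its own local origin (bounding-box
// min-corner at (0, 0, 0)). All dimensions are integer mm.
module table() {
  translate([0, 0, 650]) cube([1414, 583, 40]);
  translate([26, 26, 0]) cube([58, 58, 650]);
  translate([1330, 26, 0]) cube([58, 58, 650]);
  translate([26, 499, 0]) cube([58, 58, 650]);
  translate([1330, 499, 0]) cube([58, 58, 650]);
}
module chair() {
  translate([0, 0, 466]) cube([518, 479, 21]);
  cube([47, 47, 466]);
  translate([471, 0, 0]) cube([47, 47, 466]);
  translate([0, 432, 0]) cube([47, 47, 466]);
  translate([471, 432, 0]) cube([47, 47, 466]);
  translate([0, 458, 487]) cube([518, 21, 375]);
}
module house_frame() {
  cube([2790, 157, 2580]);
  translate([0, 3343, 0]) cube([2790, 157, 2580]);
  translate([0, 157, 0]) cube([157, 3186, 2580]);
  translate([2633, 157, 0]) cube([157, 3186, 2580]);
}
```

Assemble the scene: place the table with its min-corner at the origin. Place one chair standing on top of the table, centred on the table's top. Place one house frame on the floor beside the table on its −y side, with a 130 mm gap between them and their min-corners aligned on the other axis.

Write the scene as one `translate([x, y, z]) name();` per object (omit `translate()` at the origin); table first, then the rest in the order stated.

table();
translate([448, 52, 690]) chair();
translate([0, -3630, 0]) house_frame();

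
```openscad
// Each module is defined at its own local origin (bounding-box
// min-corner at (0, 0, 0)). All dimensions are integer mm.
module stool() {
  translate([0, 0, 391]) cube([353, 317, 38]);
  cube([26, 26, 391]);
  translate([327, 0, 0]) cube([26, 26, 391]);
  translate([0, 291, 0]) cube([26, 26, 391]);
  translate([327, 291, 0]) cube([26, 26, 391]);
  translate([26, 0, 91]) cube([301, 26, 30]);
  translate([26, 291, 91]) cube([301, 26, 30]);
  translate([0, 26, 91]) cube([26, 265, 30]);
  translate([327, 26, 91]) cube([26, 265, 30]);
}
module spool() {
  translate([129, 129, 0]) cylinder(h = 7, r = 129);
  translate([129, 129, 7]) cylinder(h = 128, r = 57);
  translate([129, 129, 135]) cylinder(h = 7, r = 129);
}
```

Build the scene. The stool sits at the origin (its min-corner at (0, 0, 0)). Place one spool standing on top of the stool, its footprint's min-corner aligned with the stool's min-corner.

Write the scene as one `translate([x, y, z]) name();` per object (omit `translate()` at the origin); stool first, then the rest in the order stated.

stool();
translate([0, 0, 429]) spool();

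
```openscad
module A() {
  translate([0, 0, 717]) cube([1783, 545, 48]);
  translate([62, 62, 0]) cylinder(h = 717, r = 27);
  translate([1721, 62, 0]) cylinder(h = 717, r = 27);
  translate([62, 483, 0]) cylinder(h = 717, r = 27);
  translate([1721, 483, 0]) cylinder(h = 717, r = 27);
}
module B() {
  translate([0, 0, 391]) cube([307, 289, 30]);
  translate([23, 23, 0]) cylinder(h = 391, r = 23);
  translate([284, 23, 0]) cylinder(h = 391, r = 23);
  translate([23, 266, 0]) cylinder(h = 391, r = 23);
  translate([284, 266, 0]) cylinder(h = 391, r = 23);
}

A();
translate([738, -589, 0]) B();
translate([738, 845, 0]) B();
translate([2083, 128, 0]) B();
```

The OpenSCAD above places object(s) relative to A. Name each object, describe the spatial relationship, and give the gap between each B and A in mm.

A is a table. B is a stool. Three stools sit around the table at the −y, +y, +x sides. The gap between each stool and the table is 300 mm.

Each stool's nearest face is 300 mm from the table's bounding box.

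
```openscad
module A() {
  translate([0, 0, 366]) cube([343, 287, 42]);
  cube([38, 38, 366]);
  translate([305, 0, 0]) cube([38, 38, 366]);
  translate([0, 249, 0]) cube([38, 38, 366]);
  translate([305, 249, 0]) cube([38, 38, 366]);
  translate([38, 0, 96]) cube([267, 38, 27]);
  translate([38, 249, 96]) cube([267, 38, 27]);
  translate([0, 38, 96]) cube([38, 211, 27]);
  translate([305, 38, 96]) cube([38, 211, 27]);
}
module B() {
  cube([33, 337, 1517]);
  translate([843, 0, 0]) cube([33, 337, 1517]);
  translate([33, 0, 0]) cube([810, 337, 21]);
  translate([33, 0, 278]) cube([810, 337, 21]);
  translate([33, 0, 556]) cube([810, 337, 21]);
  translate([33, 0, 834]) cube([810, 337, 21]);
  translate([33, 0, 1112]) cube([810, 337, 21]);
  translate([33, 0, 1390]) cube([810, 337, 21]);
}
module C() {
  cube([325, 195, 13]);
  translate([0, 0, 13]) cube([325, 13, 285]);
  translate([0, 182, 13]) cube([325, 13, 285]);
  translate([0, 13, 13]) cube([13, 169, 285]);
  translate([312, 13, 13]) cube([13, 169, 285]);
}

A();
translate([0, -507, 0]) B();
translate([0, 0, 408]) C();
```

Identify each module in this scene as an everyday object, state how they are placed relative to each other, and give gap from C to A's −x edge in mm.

The open box's min-x is at 0; the stool's min-x is 0; gap = 0 mm.

A is a stool. B is a bookshelf. C is an open box. The bookshelf is on the floor beside the stool on its −y side. The open box is on top of the stool. The gap from the open box to the stool's −x edge is 0 mm.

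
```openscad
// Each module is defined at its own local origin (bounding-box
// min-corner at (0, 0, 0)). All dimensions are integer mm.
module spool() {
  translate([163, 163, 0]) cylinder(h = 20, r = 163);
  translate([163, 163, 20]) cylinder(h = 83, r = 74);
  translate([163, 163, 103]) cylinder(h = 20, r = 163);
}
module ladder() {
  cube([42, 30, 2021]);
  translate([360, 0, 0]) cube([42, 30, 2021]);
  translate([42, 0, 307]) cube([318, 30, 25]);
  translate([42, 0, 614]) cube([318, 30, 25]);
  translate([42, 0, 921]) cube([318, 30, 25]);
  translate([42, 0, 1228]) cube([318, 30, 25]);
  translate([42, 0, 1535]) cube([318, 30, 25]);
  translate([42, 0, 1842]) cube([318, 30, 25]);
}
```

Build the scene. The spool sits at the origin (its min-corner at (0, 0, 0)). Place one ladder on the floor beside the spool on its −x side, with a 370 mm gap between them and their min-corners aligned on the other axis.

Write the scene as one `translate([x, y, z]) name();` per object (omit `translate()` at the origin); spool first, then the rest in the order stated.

spool();
translate([-772, 0, 0]) ladder();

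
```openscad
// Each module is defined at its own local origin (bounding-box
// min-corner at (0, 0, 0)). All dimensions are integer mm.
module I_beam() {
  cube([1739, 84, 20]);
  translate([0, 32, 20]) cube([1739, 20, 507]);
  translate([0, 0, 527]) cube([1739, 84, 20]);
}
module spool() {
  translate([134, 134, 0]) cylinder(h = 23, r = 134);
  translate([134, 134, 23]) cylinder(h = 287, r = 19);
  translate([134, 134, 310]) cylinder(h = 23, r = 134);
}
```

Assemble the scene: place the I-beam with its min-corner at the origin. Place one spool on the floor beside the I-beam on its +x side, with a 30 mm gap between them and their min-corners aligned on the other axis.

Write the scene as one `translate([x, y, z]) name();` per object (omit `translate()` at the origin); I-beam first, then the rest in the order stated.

I_beam();
translate([1769, 0, 0]) spool();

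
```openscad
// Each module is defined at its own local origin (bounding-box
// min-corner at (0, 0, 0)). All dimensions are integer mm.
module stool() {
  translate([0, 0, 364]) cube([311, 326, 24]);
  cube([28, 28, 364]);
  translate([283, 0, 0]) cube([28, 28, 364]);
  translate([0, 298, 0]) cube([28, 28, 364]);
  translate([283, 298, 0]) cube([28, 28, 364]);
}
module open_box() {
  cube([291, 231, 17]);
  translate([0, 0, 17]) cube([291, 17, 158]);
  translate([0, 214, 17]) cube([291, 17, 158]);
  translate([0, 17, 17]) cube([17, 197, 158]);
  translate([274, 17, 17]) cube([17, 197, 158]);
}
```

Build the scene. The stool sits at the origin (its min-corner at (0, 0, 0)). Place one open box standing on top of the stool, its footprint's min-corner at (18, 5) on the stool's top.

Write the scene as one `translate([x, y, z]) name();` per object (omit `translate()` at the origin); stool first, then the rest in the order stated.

stool();
translate([18, 5, 388]) open_box();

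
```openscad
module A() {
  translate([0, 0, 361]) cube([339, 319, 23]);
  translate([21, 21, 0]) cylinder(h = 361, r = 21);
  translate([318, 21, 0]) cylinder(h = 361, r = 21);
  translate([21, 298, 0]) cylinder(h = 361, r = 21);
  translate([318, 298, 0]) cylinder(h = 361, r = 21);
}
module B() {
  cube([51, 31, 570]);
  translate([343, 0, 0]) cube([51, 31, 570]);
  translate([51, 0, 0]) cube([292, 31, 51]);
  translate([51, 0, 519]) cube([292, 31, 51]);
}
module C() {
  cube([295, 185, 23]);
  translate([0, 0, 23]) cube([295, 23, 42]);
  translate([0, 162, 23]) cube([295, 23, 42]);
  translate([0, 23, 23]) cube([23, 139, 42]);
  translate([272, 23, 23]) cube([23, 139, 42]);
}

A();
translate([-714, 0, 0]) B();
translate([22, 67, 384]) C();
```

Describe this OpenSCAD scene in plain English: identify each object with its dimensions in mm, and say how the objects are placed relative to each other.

A is a four-legged stool. The seat is 339×319 mm, 23 mm thick, top at z = 384 mm. It stands on four round legs, each 42 mm in diameter, from z = 0 to the seat underside, each leg's axis is inset half a diameter from the nearest pair of seat edges (so the leg's bounding box is flush with the corner).

B is a rectangular picture frame lying in the x–z plane (depth along y). The opening is 292 mm wide (x) by 468 mm tall (z), surrounded by a border 51 mm wide on all four sides. The frame is 31 mm deep and is made of two full-height vertical stiles with two horizontal rails fitted between them.

C is an open-topped rectangular box: outside dimensions 295×185×65 mm, with a uniform wall and base thickness of 23 mm. The base is a full 295×185 slab on the floor; four walls sit on top of the base. The front and back walls (the −y and +y sides) span the full width; the two side walls fit between them.

The picture frame is on the floor beside the stool on its −x side. The open box is on top of the stool, centred.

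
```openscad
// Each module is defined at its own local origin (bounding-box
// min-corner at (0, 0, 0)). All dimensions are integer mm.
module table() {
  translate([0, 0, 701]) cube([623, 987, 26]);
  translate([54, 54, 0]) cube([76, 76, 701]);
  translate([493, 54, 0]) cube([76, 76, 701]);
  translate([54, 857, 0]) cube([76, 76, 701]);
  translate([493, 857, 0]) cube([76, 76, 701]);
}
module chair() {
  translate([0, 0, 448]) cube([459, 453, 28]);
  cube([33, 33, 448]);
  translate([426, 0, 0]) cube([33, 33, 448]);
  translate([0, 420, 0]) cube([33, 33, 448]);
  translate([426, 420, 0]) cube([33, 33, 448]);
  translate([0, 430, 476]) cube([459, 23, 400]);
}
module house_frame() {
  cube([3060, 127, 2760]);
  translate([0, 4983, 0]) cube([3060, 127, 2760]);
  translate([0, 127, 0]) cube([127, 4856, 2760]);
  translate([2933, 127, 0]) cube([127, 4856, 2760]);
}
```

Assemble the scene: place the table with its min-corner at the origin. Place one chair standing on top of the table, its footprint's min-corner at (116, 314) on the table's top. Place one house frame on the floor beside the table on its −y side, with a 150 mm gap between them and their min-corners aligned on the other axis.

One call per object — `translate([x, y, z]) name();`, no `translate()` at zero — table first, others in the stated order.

table();
translate([116, 314, 727]) chair();
translate([0, -5260, 0]) house_frame();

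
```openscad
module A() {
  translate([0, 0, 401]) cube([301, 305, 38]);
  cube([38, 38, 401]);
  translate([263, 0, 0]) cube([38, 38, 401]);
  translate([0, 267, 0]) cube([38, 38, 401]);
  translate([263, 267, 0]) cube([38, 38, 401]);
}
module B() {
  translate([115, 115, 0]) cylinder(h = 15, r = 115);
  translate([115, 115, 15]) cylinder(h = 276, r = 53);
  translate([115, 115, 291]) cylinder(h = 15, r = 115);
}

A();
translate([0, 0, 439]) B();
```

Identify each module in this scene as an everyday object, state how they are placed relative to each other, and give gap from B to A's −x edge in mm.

A is a stool. B is a spool. The spool is on top of the stool. The gap from the spool to the stool's −x edge is 0 mm.

The spool's min-x is at 0; the stool's min-x is 0; gap = 0 mm.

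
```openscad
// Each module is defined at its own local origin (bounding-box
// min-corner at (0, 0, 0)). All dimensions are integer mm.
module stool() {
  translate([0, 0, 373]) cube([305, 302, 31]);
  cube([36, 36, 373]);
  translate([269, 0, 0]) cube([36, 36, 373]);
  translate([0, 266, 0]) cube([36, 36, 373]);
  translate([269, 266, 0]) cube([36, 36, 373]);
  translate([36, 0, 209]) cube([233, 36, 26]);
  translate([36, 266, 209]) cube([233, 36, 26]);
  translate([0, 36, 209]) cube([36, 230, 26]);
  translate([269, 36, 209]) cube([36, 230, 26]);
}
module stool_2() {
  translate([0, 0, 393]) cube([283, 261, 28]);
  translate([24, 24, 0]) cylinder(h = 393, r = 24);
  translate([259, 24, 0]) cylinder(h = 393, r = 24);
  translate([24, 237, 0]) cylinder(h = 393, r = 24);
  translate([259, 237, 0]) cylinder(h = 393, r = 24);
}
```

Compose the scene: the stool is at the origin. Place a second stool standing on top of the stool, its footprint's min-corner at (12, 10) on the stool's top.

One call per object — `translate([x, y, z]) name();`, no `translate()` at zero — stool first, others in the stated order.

stool();
translate([12, 10, 404]) stool_2();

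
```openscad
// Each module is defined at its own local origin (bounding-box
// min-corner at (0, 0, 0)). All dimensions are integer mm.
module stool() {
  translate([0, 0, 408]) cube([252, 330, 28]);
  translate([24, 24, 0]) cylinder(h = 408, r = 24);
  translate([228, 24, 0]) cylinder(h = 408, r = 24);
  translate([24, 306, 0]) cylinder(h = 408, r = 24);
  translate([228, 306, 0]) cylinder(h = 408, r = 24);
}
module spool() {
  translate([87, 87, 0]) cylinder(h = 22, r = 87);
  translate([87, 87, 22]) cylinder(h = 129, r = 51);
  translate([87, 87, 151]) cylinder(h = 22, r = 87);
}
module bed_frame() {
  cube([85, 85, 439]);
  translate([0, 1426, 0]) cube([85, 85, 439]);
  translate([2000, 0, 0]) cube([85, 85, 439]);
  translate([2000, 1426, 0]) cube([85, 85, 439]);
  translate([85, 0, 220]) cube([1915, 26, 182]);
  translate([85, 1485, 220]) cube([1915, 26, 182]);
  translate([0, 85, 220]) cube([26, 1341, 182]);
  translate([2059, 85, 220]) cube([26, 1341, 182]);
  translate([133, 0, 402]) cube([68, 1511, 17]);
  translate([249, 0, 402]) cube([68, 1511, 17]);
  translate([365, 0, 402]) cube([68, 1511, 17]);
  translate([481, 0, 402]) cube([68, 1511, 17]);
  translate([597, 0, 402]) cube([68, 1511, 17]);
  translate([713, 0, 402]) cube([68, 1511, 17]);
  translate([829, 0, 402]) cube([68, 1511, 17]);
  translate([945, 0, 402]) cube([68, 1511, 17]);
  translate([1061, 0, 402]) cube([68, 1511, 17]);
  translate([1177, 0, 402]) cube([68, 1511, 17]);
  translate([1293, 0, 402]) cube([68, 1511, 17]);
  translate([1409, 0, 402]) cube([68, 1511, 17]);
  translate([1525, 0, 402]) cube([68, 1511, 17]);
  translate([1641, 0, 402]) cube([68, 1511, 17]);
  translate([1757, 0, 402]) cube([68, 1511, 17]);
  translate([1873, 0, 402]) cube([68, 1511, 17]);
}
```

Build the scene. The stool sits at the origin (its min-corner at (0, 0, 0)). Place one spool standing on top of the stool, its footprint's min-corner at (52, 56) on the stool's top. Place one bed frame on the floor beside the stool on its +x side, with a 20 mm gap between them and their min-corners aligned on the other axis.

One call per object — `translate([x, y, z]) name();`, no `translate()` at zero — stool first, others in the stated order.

stool();
translate([52, 56, 436]) spool();
translate([272, 0, 0]) bed_frame();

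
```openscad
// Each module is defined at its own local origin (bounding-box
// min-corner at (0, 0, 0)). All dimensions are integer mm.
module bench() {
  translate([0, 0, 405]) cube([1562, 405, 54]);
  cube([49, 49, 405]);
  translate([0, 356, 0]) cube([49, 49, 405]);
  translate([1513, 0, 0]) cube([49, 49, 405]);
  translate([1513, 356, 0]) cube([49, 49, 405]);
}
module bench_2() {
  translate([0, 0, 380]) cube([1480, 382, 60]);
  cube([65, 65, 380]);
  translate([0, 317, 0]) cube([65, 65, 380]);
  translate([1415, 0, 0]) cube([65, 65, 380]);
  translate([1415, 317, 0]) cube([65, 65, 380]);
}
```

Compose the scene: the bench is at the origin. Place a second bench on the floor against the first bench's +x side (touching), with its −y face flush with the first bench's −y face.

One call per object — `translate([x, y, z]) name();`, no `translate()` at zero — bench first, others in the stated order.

bench();
translate([1562, 0, 0]) bench_2();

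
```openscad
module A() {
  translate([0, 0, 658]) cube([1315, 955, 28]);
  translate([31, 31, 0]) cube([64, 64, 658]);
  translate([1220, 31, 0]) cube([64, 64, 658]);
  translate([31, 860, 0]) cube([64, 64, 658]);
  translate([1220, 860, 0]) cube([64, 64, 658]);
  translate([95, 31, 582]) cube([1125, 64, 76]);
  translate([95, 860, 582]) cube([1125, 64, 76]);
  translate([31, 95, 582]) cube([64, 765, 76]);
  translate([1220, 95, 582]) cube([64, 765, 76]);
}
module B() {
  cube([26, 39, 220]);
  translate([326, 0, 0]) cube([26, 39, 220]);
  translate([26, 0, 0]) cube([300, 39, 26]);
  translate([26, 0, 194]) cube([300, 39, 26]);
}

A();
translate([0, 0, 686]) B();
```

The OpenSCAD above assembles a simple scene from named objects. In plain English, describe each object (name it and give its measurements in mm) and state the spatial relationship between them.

A is a rectangular dining table. The top is 1315×955×28 mm with its upper surface at z = 686 mm. It stands on four 64×64 mm square legs, each inset 31 mm from the nearest pair of top edges, running from the floor to the underside of the top. Four apron rails, 64 mm thick and 76 mm tall, run between adjacent legs with their top edges flush with the underside of the top and their outer faces flush with the legs' outer faces.

B is a rectangular picture frame lying in the x–z plane (depth along y). The opening is 300 mm wide (x) by 168 mm tall (z), surrounded by a border 26 mm wide on all four sides. The frame is 39 mm deep and is made of two full-height vertical stiles with two horizontal rails fitted between them.

The picture frame is on top of the table.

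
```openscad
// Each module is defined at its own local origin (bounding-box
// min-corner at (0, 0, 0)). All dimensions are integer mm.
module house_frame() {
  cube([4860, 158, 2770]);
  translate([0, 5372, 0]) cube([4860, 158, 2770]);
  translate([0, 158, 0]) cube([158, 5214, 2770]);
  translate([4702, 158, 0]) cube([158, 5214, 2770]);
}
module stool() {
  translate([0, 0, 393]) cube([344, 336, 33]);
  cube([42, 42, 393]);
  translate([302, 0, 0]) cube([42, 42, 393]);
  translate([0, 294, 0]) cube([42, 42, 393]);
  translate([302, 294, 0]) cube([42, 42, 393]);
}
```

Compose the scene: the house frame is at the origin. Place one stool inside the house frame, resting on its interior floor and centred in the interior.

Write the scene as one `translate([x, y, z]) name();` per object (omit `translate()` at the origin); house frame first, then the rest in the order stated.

house_frame();
translate([2258, 2597, 0]) stool();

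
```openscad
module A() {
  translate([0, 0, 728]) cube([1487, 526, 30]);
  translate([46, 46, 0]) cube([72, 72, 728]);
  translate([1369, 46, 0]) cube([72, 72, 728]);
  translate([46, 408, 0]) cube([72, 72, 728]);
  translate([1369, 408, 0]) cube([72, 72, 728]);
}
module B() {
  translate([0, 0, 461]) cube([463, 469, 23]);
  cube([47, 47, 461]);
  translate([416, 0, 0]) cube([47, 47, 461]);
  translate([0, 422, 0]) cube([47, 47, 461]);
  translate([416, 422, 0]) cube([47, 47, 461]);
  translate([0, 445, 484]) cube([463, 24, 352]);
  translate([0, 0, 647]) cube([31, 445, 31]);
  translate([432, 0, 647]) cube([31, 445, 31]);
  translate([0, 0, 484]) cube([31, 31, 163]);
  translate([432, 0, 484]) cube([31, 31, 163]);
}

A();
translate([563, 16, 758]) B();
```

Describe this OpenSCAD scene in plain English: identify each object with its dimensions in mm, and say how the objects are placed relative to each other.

A is a rectangular dining table. The top is 1487×526×30 mm with its upper surface at z = 758 mm. It stands on four 72×72 mm square legs, each inset 46 mm from the nearest pair of top edges, running from the floor to the underside of the top.

B is a chair: 463×469 mm seat, 23 mm thick, top at z = 484 mm, on four 47 mm square corner legs flush with the seat edges. A 24 mm thick backrest slab spans the full seat width, extending 352 mm above the seat top, its back face flush with the seat's +y edge. Two armrests of 31×31 mm section run along each side from the seat's front edge to the front of the backrest, top faces 194 mm above the seat top and outer faces flush with the seat's x-edges; a 31×31 mm post under the front of each armrest stands on the seat at the front corner.

The chair is on top of the table.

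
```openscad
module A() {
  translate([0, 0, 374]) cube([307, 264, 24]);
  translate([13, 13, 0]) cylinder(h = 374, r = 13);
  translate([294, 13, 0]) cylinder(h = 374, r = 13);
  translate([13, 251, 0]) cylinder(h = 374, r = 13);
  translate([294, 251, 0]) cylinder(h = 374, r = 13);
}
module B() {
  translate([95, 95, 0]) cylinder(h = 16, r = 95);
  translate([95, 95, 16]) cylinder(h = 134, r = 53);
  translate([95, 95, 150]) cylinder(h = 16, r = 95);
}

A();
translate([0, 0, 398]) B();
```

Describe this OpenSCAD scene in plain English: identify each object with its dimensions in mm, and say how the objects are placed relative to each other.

A is a simple wooden stool: a rectangular seat 307 mm (x) by 264 mm (y), 24 mm thick, top face at z = 398 mm, on four round legs, each 26 mm in diameter. The legs rest on z = 0, each leg's axis is inset half a diameter from the nearest pair of seat edges (so the leg's bounding box is flush with the corner).

B is a spool: two coaxial disc flanges of radius 95 mm and thickness 16 mm, joined by a core cylinder of radius 53 mm and height 134 mm. The lower flange rests on z = 0 and the three cylinders share a vertical axis.

The spool is on top of the stool.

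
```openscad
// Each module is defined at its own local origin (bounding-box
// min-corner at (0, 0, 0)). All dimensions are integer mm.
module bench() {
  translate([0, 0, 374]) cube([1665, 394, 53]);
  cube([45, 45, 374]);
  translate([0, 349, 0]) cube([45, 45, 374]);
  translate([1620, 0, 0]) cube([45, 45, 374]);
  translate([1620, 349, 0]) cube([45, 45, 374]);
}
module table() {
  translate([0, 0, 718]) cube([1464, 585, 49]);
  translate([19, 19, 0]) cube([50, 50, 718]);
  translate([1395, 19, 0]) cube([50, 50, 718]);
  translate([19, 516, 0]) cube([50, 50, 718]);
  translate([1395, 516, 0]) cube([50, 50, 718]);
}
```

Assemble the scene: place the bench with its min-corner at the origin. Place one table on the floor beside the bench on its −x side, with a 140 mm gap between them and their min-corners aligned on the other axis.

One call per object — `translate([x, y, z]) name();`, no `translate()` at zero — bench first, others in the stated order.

bench();
translate([-1604, 0, 0]) table();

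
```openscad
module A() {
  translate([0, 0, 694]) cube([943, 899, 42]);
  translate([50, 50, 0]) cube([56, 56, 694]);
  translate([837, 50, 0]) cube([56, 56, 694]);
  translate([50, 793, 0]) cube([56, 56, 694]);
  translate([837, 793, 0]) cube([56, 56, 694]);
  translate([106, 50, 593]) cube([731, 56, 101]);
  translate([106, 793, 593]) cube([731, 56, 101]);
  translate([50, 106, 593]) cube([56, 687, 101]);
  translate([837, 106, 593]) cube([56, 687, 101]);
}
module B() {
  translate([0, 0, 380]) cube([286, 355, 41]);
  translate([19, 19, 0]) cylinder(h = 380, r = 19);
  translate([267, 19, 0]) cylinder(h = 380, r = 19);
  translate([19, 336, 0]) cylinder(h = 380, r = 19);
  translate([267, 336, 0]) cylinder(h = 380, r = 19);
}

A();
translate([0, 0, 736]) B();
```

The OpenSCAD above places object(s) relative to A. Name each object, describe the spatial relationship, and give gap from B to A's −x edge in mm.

A is a table. B is a stool. The stool is on top of the table. The gap from the stool to the table's −x edge is 0 mm.

The stool's min-x is at 0; the table's min-x is 0; gap = 0 mm.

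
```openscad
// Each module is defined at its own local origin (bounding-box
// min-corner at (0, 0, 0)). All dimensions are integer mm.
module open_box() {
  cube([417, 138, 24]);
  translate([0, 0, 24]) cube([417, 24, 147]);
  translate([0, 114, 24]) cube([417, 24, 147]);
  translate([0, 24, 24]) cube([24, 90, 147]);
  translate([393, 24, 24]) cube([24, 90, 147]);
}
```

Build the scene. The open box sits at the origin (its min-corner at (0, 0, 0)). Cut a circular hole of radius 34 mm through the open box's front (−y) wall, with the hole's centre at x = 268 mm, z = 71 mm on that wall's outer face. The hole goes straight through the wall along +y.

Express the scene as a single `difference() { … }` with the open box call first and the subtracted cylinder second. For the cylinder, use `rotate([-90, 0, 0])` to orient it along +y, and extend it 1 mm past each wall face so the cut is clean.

difference() {
  open_box();
  translate([268, -1, 71]) rotate([-90, 0, 0]) cylinder(h = 26, r = 34);
}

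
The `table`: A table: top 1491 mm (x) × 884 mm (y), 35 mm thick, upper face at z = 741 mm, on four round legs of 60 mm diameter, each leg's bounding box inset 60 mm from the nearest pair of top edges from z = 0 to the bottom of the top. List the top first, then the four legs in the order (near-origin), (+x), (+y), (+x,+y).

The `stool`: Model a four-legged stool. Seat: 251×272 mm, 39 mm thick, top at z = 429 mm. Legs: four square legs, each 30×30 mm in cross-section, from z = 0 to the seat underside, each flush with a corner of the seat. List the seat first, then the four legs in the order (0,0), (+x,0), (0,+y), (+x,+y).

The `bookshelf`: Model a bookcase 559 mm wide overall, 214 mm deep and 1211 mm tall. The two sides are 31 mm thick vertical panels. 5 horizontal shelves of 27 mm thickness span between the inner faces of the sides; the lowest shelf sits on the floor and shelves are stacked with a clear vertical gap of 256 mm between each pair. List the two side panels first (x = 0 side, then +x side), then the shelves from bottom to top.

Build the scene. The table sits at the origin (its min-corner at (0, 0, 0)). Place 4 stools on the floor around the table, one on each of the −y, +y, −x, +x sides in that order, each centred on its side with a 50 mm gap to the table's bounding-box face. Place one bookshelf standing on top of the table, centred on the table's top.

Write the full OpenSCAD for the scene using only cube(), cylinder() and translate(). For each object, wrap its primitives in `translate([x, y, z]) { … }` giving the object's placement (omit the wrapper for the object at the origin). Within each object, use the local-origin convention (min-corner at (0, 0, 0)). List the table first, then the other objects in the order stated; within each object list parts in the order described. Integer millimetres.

translate([0, 0, 706]) cube([1491, 884, 35]);
translate([90, 90, 0]) cylinder(h = 706, r = 30);
translate([1401, 90, 0]) cylinder(h = 706, r = 30);
translate([90, 794, 0]) cylinder(h = 706, r = 30);
translate([1401, 794, 0]) cylinder(h = 706, r = 30);
translate([620, -322, 0]) {
  translate([0, 0, 390]) cube([251, 272, 39]);
  cube([30, 30, 390]);
  translate([221, 0, 0]) cube([30, 30, 390]);
  translate([0, 242, 0]) cube([30, 30, 390]);
  translate([221, 242, 0]) cube([30, 30, 390]);
}
translate([620, 934, 0]) {
  translate([0, 0, 390]) cube([251, 272, 39]);
  cube([30, 30, 390]);
  translate([221, 0, 0]) cube([30, 30, 390]);
  translate([0, 242, 0]) cube([30, 30, 390]);
  translate([221, 242, 0]) cube([30, 30, 390]);
}
translate([-301, 306, 0]) {
  translate([0, 0, 390]) cube([251, 272, 39]);
  cube([30, 30, 390]);
  translate([221, 0, 0]) cube([30, 30, 390]);
  translate([0, 242, 0]) cube([30, 30, 390]);
  translate([221, 242, 0]) cube([30, 30, 390]);
}
translate([1541, 306, 0]) {
  translate([0, 0, 390]) cube([251, 272, 39]);
  cube([30, 30, 390]);
  translate([221, 0, 0]) cube([30, 30, 390]);
  translate([0, 242, 0]) cube([30, 30, 390]);
  translate([221, 242, 0]) cube([30, 30, 390]);
}
translate([466, 335, 741]) {
  cube([31, 214, 1211]);
  translate([528, 0, 0]) cube([31, 214, 1211]);
  translate([31, 0, 0]) cube([497, 214, 27]);
  translate([31, 0, 283]) cube([497, 214, 27]);
  translate([31, 0, 566]) cube([497, 214, 27]);
  translate([31, 0, 849]) cube([497, 214, 27]);
  translate([31, 0, 1132]) cube([497, 214, 27]);
}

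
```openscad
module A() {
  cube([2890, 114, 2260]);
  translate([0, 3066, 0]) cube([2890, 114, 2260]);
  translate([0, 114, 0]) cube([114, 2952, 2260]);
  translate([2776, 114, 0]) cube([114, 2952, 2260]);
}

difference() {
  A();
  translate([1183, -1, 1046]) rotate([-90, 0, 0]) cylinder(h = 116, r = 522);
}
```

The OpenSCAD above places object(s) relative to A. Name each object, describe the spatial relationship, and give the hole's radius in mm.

The subtracted cylinder has r = 522 mm.

A is a house frame. The house frame has a circular hole through its front wall. The hole's radius is 522 mm.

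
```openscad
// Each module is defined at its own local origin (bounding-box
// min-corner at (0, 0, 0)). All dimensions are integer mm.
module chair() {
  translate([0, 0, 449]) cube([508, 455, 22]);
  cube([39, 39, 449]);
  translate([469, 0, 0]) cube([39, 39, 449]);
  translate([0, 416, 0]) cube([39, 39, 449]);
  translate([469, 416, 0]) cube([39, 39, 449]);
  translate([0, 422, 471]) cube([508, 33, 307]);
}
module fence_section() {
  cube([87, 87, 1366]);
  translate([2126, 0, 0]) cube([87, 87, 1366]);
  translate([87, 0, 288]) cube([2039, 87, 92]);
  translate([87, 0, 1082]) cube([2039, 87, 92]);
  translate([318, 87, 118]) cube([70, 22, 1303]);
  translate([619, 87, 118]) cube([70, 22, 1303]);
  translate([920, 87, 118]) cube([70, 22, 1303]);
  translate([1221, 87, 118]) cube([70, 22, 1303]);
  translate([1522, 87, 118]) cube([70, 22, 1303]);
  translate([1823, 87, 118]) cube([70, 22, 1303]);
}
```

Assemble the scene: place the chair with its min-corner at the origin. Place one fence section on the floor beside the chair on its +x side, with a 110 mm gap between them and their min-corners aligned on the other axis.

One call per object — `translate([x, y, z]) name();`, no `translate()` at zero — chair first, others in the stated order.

chair();
translate([618, 0, 0]) fence_section();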